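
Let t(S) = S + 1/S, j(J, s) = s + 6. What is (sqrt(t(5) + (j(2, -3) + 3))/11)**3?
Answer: 112*sqrt(70)/33275 ≈ 0.028161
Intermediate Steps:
j(J, s) = 6 + s
(sqrt(t(5) + (j(2, -3) + 3))/11)**3 = (sqrt((5 + 1/5) + ((6 - 3) + 3))/11)**3 = (sqrt((5 + 1/5) + (3 + 3))*(1/11))**3 = (sqrt(26/5 + 6)*(1/11))**3 = (sqrt(56/5)*(1/11))**3 = ((2*sqrt(70)/5)*(1/11))**3 = (2*sqrt(70)/55)**3 = 112*sqrt(70)/33275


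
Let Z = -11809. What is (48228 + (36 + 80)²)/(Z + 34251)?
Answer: 4406/1603 ≈ 2.7486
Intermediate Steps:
(48228 + (36 + 80)²)/(Z + 34251) = (48228 + (36 + 80)²)/(-11809 + 34251) = (48228 + 116²)/22442 = (48228 + 13456)*(1/22442) = 61684*(1/22442) = 4406/1603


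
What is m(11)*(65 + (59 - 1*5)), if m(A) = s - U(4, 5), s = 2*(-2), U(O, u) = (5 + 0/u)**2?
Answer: -3451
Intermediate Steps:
U(O, u) = 25 (U(O, u) = (5 + 0)**2 = 5**2 = 25)
s = -4
m(A) = -29 (m(A) = -4 - 1*25 = -4 - 25 = -29)
m(11)*(65 + (59 - 1*5)) = -29*(65 + (59 - 1*5)) = -29*(65 + (59 - 5)) = -29*(65 + 54) = -29*119 = -3451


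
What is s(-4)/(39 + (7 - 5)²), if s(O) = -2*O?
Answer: 8/43 ≈ 0.18605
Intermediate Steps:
s(-4)/(39 + (7 - 5)²) = (-2*(-4))/(39 + (7 - 5)²) = 8/(39 + 2²) = 8/(39 + 4) = 8/43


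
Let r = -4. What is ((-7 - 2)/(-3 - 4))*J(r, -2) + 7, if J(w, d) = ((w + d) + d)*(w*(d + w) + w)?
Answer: -1391/7 ≈ -198.71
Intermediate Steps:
J(w, d) = (w + 2*d)*(w + w*(d + w)) (J(w, d) = ((d + w) + d)*(w + w*(d + w)) = (w + 2*d)*(w + w*(d + w)))
((-7 - 2)/(-3 - 4))*J(r, -2) + 7 = ((-7 - 2)/(-3 - 4))*(-4*(-4 + (-4)² + 2*(-2) + 2*(-2)² + 3*(-2)*(-4))) + 7 = (-9/(-7))*(-4*(-4 + 16 - 4 + 2*4 + 24)) + 7 = (-9*(-⅐))*(-4*(-4 + 16 - 4 + 8 + 24)) + 7 = 9*(-4*40)/7 + 7 = (9/7)*(-160) + 7 = -1440/7 + 7 = -1391/7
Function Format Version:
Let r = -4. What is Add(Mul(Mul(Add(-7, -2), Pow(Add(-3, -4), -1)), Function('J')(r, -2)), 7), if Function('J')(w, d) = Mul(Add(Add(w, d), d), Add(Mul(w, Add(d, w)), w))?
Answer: Rational(-1391, 7) ≈ -198.71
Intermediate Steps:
Function('J')(w, d) = Mul(Add(w, Mul(2, d)), Add(w, Mul(w, Add(d, w)))) (Function('J')(w, d) = Mul(Add(Add(d, w), d), Add(w, Mul(w, Add(d, w)))) = Mul(Add(w, Mul(2, d)), Add(w, Mul(w, Add(d, w)))))
Add(Mul(Mul(Add(-7, -2), Pow(Add(-3, -4), -1)), Function('J')(r, -2)), 7) = Add(Mul(Mul(Add(-7, -2), Pow(Add(-3, -4), -1)), Mul(-4, Add(-4, Pow(-4, 2), Mul(2, -2), Mul(2, Pow(-2, 2)), Mul(3, -2, -4)))), 7) = Add(Mul(Mul(-9, Pow(-7, -1)), Mul(-4, Add(-4, 16, -4, Mul(2, 4), 24))), 7) = Add(Mul(Mul(-9, Rational(-1, 7)), Mul(-4, Add(-4, 16, -4, 8, 24))), 7) = Add(Mul(Rational(9, 7), Mul(-4, 40)), 7) = Add(Mul(Rational(9, 7), -160), 7) = Add(Rational(-1440, 7), 7) = Rational(-1391, 7)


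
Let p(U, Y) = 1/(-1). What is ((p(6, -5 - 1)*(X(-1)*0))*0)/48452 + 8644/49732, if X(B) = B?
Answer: 2161/12433 ≈ 0.17381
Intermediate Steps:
p(U, Y) = -1
((p(6, -5 - 1)*(X(-1)*0))*0)/48452 + 8644/49732 = (-(-1)*0*0)/48452 + 8644/49732 = (-1*0*0)*(1/48452) + 8644*(1/49732) = (0*0)*(1/48452) + 2161/12433 = 0*(1/48452) + 2161/12433 = 0 + 2161/12433 = 2161/12433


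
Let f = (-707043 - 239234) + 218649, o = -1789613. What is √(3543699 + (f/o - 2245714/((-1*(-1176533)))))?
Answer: √15710250852863588260049725819877/2105538751729 ≈ 1882.5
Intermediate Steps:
f = -727628 (f = -946277 + 218649 = -727628)
√(3543699 + (f/o - 2245714/((-1*(-1176533))))) = √(3543699 + (-727628/(-1789613) - 2245714/((-1*(-1176533))))) = √(3543699 + (-727628*(-1/1789613) - 2245714/1176533)) = √(3543699 + (727628/1789613 - 2245714*1/1176533)) = √(3543699 + (727628/1789613 - 2245714/1176533)) = √(3543699 - 3162880614958/2105538751729) = √(7461392406082690613/2105538751729) = √15710250852863588260049725819877/2105538751729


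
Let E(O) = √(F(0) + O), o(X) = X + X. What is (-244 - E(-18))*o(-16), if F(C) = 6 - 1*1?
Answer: 7808 + 32*I*√13 ≈ 7808.0 + 115.38*I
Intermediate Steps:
F(C) = 5 (F(C) = 6 - 1 = 5)
o(X) = 2*X
E(O) = √(5 + O)
(-244 - E(-18))*o(-16) = (-244 - √(5 - 18))*(2*(-16)) = (-244 - √(-13))*(-32) = (-244 - I*√13)*(-32) = 7808 + 32*I*√13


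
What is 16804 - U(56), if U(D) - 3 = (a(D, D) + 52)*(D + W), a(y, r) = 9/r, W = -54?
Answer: 467507/28 ≈ 16697.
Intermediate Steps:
U(D) = 3 + (-54 + D)*(52 + 9/D) (U(D) = 3 + (9/D + 52)*(D - 54) = 3 + (52 + 9/D)*(-54 + D) = 3 + (-54 + D)*(52 + 9/D))
16804 - U(56) = 16804 - (-2796 - 486/56 + 52*56) = 16804 - (-2796 - 486*1/56 + 2912) = 16804 - (-2796 - 243/28 + 2912) = 16804 - 1*3005/28 = 16804 - 3005/28 = 467507/28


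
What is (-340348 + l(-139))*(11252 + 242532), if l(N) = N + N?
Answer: -86445428784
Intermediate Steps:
l(N) = 2*N
(-340348 + l(-139))*(11252 + 242532) = (-340348 + 2*(-139))*(11252 + 242532) = (-340348 - 278)*253784 = -340626*253784 = -86445428784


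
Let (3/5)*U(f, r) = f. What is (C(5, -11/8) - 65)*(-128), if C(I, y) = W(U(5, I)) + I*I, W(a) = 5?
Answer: 4480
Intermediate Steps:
U(f, r) = 5*f/3
C(I, y) = 5 + I² (C(I, y) = 5 + I*I = 5 + I²)
(C(5, -11/8) - 65)*(-128) = ((5 + 5²) - 65)*(-128) = ((5 + 25) - 65)*(-128) = (30 - 65)*(-128) = -35*(-128) = 4480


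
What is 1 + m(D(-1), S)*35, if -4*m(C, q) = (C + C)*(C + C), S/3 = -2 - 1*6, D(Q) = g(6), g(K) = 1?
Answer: -34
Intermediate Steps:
D(Q) = 1
S = -24 (S = 3*(-2 - 1*6) = 3*(-2 - 6) = 3*(-8) = -24)
m(C, q) = -C² (m(C, q) = -(C + C)*(C + C)/4 = -2*C*2*C/4 = -C²)
1 + m(D(-1), S)*35 = 1 - 1*1²*35 = 1 - 1*1*35 = 1 - 1*35 = 1 - 35 = -34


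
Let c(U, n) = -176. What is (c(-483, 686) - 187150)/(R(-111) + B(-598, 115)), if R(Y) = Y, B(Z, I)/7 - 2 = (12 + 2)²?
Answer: -62442/425 ≈ -146.92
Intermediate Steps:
B(Z, I) = 1386 (B(Z, I) = 14 + 7*(12 + 2)² = 14 + 7*14² = 14 + 7*196 = 14 + 1372 = 1386)
(c(-483, 686) - 187150)/(R(-111) + B(-598, 115)) = (-176 - 187150)/(-111 + 1386) = -187326/1275 = -187326*1/1275 = -62442/425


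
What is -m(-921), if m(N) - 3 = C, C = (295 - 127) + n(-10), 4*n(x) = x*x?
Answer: -196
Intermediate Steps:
n(x) = x²/4 (n(x) = (x*x)/4 = x²/4)
C = 193 (C = (295 - 127) + (¼)*(-10)² = 168 + (¼)*100 = 168 + 25 = 193)
m(N) = 196 (m(N) = 3 + 193 = 196)
-m(-921) = -1*196 = -196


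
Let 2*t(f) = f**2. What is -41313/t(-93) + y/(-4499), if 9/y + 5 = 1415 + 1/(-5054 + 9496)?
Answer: -776084961142792/81237840777357 ≈ -9.5532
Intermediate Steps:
t(f) = f**2/2
y = 39978/6263221 (y = 9/(-5 + (1415 + 1/(-5054 + 9496))) = 9/(-5 + (1415 + 1/4442)) = 9/(-5 + 6285431/4442) = 9/(6263221/4442) = 9*(4442/6263221) = 39978/6263221 ≈ 0.0063830)
-41313/t(-93) + y/(-4499) = -41313/((1/2)*(-93)**2) + (39978/6263221)/(-4499) = -41313/((1/2)*8649) + (39978/6263221)*(-1/4499) = -41313/8649/2 - 39978/28178231279 = -41313*2/8649 - 39978/28178231279 = -27542/2883 - 39978/28178231279 = -776084961142792/81237840777357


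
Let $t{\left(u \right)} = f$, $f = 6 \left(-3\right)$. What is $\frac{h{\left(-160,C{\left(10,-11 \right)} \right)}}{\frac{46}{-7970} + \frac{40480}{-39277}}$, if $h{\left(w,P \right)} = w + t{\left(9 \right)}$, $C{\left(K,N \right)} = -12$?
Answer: $\frac{27860354410}{162216171} \approx 171.75$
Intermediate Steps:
$f = -18$
$t{\left(u \right)} = -18$
$h{\left(w,P \right)} = -18 + w$ ($h{\left(w,P \right)} = w - 18 = -18 + w$)
$\frac{h{\left(-160,C{\left(10,-11 \right)} \right)}}{\frac{46}{-7970} + \frac{40480}{-39277}} = \frac{-18 - 160}{\frac{46}{-7970} + \frac{40480}{-39277}} = - \frac{178}{46 \left(- \frac{1}{7970}\right) + 40480 \left(- \frac{1}{39277}\right)} = - \frac{178}{- \frac{23}{3985} - \frac{40480}{39277}} = - \frac{178}{- \frac{162216171}{156518845}} = \left(-178\right) \left(- \frac{156518845}{162216171}\right) = \frac{27860354410}{162216171}$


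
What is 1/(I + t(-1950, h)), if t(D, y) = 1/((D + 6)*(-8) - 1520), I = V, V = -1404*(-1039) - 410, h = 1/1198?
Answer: 14032/20463511073 ≈ 6.8571e-7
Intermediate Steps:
h = 1/1198 ≈ 0.00083472
V = 1458346 (V = 1458756 - 410 = 1458346)
I = 1458346
t(D, y) = 1/(-1568 - 8*D) (t(D, y) = 1/((6 + D)*(-8) - 1520) = 1/((-48 - 8*D) - 1520) = 1/(-1568 - 8*D))
1/(I + t(-1950, h)) = 1/(1458346 - 1/(1568 + 8*(-1950))) = 1/(1458346 - 1/(1568 - 15600)) = 1/(1458346 - 1/(-14032)) = 1/(1458346 - 1*(-1/14032)) = 1/(1458346 + 1/14032) = 1/(20463511073/14032) = 14032/20463511073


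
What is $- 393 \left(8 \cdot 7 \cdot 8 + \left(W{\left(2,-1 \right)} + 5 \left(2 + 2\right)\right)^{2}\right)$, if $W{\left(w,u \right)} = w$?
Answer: $-366276$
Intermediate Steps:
$- 393 \left(8 \cdot 7 \cdot 8 + \left(W{\left(2,-1 \right)} + 5 \left(2 + 2\right)\right)^{2}\right) = - 393 \left(8 \cdot 7 \cdot 8 + \left(2 + 5 \left(2 + 2\right)\right)^{2}\right) = - 393 \left(56 \cdot 8 + \left(2 + 5 \cdot 4\right)^{2}\right) = - 393 \left(448 + \left(2 + 20\right)^{2}\right) = - 393 \left(448 + 22^{2}\right) = - 393 \left(448 + 484\right) = \left(-393\right) 932 = -366276$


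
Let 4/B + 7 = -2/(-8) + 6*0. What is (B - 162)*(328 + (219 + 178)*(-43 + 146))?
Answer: -180951410/27 ≈ -6.7019e+6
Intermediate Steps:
B = -16/27 (B = 4/(-7 + (-2/(-8) + 6*0)) = 4/(-7 + (-2*(-⅛) + 0)) = 4/(-7 + (¼ + 0)) = 4/(-7 + ¼) = 4/(-27/4) = 4*(-4/27) = -16/27 ≈ -0.59259)
(B - 162)*(328 + (219 + 178)*(-43 + 146)) = (-16/27 - 162)*(328 + (219 + 178)*(-43 + 146)) = -4390*(328 + 397*103)/27 = -4390*(328 + 40891)/27 = -4390/27*41219 = -180951410/27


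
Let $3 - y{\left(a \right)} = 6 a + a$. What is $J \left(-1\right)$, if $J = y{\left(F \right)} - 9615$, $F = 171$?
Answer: $10809$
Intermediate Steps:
$y{\left(a \right)} = 3 - 7 a$ ($y{\left(a \right)} = 3 - \left(6 a + a\right) = 3 - 7 a$)
$J = -10809$ ($J = \left(3 - 1197\right) - 9615 = -1194 - 9615 = -10809$)
$J \left(-1\right) = \left(-10809\right) \left(-1\right) = 10809$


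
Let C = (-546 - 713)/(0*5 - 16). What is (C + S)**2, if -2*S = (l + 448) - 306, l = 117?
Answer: 660969/256 ≈ 2581.9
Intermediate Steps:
S = -259/2 (S = -((117 + 448) - 306)/2 = -(565 - 306)/2 = -1/2*259 = -259/2 ≈ -129.50)
C = 1259/16 (C = -1259/(0 - 16) = -1259/(-16) = -1259*(-1/16) = 1259/16 ≈ 78.688)
(C + S)**2 = (1259/16 - 259/2)**2 = (-813/16)**2 = 660969/256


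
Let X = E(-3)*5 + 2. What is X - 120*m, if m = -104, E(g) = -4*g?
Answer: 12542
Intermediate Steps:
X = 62 (X = -4*(-3)*5 + 2 = 12*5 + 2 = 60 + 2 = 62)
X - 120*m = 62 - 120*(-104) = 62 + 12480 = 12542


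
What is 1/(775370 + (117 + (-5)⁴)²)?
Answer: 1/1325934 ≈ 7.5419e-7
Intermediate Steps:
1/(775370 + (117 + (-5)⁴)²) = 1/(775370 + (117 + 625)²) = 1/(775370 + 742²) = 1/(775370 + 550564) = 1/1325934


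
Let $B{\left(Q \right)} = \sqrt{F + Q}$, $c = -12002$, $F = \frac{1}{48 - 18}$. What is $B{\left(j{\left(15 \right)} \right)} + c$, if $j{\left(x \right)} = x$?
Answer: $-12002 + \frac{\sqrt{13530}}{30} \approx -11998.0$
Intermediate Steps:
$F = \frac{1}{30} \approx 0.033333$
$B{\left(Q \right)} = \sqrt{\frac{1}{30} + Q}$
$B{\left(j{\left(15 \right)} \right)} + c = \frac{\sqrt{30 + 900 \cdot 15}}{30} - 12002 = \frac{\sqrt{30 + 13500}}{30} - 12002 = \frac{\sqrt{13530}}{30} - 12002 = -12002 + \frac{\sqrt{13530}}{30}$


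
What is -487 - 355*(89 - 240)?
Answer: 53118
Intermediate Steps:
-487 - 355*(89 - 240) = -487 - 355*(-151) = -487 + 53605 = 53118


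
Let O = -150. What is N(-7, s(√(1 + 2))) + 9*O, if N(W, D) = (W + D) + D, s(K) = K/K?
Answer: -1355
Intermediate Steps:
s(K) = 1
N(W, D) = W + 2*D (N(W, D) = (D + W) + D = W + 2*D)
N(-7, s(√(1 + 2))) + 9*O = (-7 + 2*1) + 9*(-150) = (-7 + 2) - 1350 = -5 - 1350 = -1355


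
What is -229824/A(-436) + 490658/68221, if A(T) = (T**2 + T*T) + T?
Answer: 42662874086/6476833519 ≈ 6.5870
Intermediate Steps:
A(T) = T + 2*T**2 (A(T) = (T**2 + T**2) + T = 2*T**2 + T = T + 2*T**2)
-229824/A(-436) + 490658/68221 = -229824*(-1/(436*(1 + 2*(-436)))) + 490658/68221 = -229824*(-1/(436*(1 - 872))) + 490658*(1/68221) = -229824/((-436*(-871))) + 490658/68221 = -229824/379756 + 490658/68221 = -229824*1/379756 + 490658/68221 = -57456/94939 + 490658/68221 = 42662874086/6476833519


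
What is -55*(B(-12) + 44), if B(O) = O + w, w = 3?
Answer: -1925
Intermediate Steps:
B(O) = 3 + O (B(O) = O + 3 = 3 + O)
-55*(B(-12) + 44) = -55*((3 - 12) + 44) = -55*(-9 + 44) = -55*35 = -1925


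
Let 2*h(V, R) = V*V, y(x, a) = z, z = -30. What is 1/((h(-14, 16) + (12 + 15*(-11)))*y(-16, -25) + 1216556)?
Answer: 1/1218206 ≈ 8.2088e-7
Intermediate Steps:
y(x, a) = -30
h(V, R) = V²/2 (h(V, R) = (V*V)/2 = V²/2)
1/((h(-14, 16) + (12 + 15*(-11)))*y(-16, -25) + 1216556) = 1/(((½)*(-14)² + (12 + 15*(-11)))*(-30) + 1216556) = 1/(((½)*196 + (12 - 165))*(-30) + 1216556) = 1/((98 - 153)*(-30) + 1216556) = 1/(-55*(-30) + 1216556) = 1/(1650 + 1216556) = 1/1218206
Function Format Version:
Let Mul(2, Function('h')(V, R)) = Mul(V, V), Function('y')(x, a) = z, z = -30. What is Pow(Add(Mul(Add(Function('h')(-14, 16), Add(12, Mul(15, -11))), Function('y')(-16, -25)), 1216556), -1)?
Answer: Rational(1, 1218206) ≈ 8.2088e-7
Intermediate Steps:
Function('y')(x, a) = -30
Function('h')(V, R) = Mul(Rational(1, 2), Pow(V, 2)) (Function('h')(V, R) = Mul(Rational(1, 2), Mul(V, V)) = Mul(Rational(1, 2), Pow(V, 2)))
Pow(Add(Mul(Add(Function('h')(-14, 16), Add(12, Mul(15, -11))), Function('y')(-16, -25)), 1216556), -1) = Pow(Add(Mul(Add(Mul(Rational(1, 2), Pow(-14, 2)), Add(12, Mul(15, -11))), -30), 1216556), -1) = Pow(Add(Mul(Add(Mul(Rational(1, 2), 196), Add(12, -165)), -30), 1216556), -1) = Pow(Add(Mul(Add(98, -153), -30), 1216556), -1) = Pow(Add(Mul(-55, -30), 1216556), -1) = Pow(Add(1650, 1216556), -1) = Pow(1218206, -1) = Rational(1, 1218206)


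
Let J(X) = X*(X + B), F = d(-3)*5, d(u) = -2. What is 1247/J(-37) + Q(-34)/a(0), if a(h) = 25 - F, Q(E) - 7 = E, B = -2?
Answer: 4684/50505 ≈ 0.092743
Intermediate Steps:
F = -10 (F = -2*5 = -10)
Q(E) = 7 + E
J(X) = X*(-2 + X) (J(X) = X*(X - 2) = X*(-2 + X))
a(h) = 35 (a(h) = 25 - 1*(-10) = 25 + 10 = 35)
1247/J(-37) + Q(-34)/a(0) = 1247/((-37*(-2 - 37))) + (7 - 34)/35 = 1247/((-37*(-39))) - 27*1/35 = 1247/1443 - 27/35 = 4684/50505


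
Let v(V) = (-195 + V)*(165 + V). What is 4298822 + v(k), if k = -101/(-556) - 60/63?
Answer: 581670849615193/136328976 ≈ 4.2667e+6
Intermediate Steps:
k = -8999/11676 (k = -101*(-1/556) - 60*1/63 = 101/556 - 20/21 = -8999/11676 ≈ -0.77073)
4298822 + v(k) = 4298822 + (-32175 + (-8999/11676)² - 30*(-8999/11676)) = 4298822 + (-32175 + 80982001/136328976 + 44995/1946) = 4298822 - 4383151651079/136328976 = 581670849615193/136328976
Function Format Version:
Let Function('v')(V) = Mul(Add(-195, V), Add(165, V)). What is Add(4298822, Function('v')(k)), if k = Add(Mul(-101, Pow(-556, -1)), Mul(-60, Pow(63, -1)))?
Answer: Rational(581670849615193, 136328976) ≈ 4.2667e+6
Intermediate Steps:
k = Rational(-8999, 11676) (k = Add(Mul(-101, Rational(-1, 556)), Mul(-60, Rational(1, 63))) = Add(Rational(101, 556), Rational(-20, 21)) = Rational(-8999, 11676) ≈ -0.77073)
Add(4298822, Function('v')(k)) = Add(4298822, Add(-32175, Pow(Rational(-8999, 11676), 2), Mul(-30, Rational(-8999, 11676)))) = Add(4298822, Add(-32175, Rational(80982001, 136328976), Rational(44995, 1946))) = Add(4298822, Rational(-4383151651079, 136328976)) = Rational(581670849615193, 136328976)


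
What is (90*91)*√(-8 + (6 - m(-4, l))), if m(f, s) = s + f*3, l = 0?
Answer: 8190*√10 ≈ 25899.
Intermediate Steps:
m(f, s) = s + 3*f
(90*91)*√(-8 + (6 - m(-4, l))) = (90*91)*√(-8 + (6 - (0 + 3*(-4)))) = 8190*√(-8 + (6 - (0 - 12))) = 8190*√(-8 + (6 - 1*(-12))) = 8190*√(-8 + (6 + 12)) = 8190*√(-8 + 18) = 8190*√10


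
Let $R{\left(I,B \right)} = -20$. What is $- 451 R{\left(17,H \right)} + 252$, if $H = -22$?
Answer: $9272$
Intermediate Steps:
$- 451 R{\left(17,H \right)} + 252 = \left(-451\right) \left(-20\right) + 252 = 9020 + 252 = 9272$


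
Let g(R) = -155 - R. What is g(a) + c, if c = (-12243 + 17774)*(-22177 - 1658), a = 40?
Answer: -131831580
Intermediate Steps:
c = -131831385 (c = 5531*(-23835) = -131831385)
g(a) + c = (-155 - 1*40) - 131831385 = (-155 - 40) - 131831385 = -195 - 131831385 = -131831580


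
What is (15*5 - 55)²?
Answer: 400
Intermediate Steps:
(15*5 - 55)² = (75 - 55)² = 20² = 400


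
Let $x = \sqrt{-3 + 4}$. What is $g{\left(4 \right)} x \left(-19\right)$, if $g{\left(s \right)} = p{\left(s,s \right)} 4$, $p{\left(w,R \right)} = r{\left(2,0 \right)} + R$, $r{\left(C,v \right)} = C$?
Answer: $-456$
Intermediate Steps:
$x = 1$ ($x = \sqrt{1} = 1$)
$p{\left(w,R \right)} = 2 + R$
$g{\left(s \right)} = 8 + 4 s$ ($g{\left(s \right)} = \left(2 + s\right) 4 = 8 + 4 s$)
$g{\left(4 \right)} x \left(-19\right) = \left(8 + 4 \cdot 4\right) 1 \left(-19\right) = \left(8 + 16\right) 1 \left(-19\right) = 24 \cdot 1 \left(-19\right) = 24 \left(-19\right) = -456$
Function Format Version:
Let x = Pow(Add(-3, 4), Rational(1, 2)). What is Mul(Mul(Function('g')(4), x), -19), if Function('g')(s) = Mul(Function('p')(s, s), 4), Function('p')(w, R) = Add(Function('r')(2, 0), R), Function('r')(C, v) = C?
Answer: -456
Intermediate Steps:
x = 1 (x = Pow(1, Rational(1, 2)) = 1)
Function('p')(w, R) = Add(2, R)
Function('g')(s) = Add(8, Mul(4, s)) (Function('g')(s) = Mul(Add(2, s), 4) = Add(8, Mul(4, s)))
Mul(Mul(Function('g')(4), x), -19) = Mul(Mul(Add(8, Mul(4, 4)), 1), -19) = Mul(Mul(Add(8, 16), 1), -19) = Mul(Mul(24, 1), -19) = Mul(24, -19) = -456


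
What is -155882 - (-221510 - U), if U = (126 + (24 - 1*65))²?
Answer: 72853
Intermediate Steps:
U = 7225 (U = (126 + (24 - 65))² = (126 - 41)² = 85² = 7225)
-155882 - (-221510 - U) = -155882 - (-221510 - 1*7225) = -155882 - (-221510 - 7225) = -155882 - 1*(-228735) = -155882 + 228735 = 72853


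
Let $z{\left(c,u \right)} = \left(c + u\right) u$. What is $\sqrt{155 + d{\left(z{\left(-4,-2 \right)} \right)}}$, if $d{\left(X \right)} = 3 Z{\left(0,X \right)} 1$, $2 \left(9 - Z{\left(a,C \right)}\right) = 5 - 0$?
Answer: $\frac{\sqrt{698}}{2} \approx 13.21$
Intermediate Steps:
$Z{\left(a,C \right)} = \frac{13}{2}$ ($Z{\left(a,C \right)} = 9 - \frac{5 - 0}{2} = 9 - \frac{5 + 0}{2} = 9 - \frac{5}{2} = \frac{13}{2}$)
$z{\left(c,u \right)} = u \left(c + u\right)$
$d{\left(X \right)} = \frac{39}{2}$ ($d{\left(X \right)} = 3 \cdot \frac{13}{2} \cdot 1 = \frac{39}{2} \cdot 1 = \frac{39}{2}$)
$\sqrt{155 + d{\left(z{\left(-4,-2 \right)} \right)}} = \sqrt{155 + \frac{39}{2}} = \sqrt{\frac{349}{2}} = \frac{\sqrt{698}}{2}$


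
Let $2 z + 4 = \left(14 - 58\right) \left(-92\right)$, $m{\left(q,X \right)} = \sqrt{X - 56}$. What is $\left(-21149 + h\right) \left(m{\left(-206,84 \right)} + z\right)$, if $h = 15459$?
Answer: $-11505180 - 11380 \sqrt{7} \approx -1.1535 \cdot 10^{7}$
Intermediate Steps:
$m{\left(q,X \right)} = \sqrt{-56 + X}$
$z = 2022$ ($z = -2 + \frac{\left(14 - 58\right) \left(-92\right)}{2} = -2 + \frac{\left(-44\right) \left(-92\right)}{2} = -2 + \frac{1}{2} \cdot 4048 = -2 + 2024 = 2022$)
$\left(-21149 + h\right) \left(m{\left(-206,84 \right)} + z\right) = \left(-21149 + 15459\right) \left(\sqrt{-56 + 84} + 2022\right) = - 5690 \left(\sqrt{28} + 2022\right) = - 5690 \left(2 \sqrt{7} + 2022\right) = - 5690 \left(2022 + 2 \sqrt{7}\right) = -11505180 - 11380 \sqrt{7}$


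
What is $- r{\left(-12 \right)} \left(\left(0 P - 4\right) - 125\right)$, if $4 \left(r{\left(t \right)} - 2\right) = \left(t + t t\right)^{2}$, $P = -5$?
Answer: $562182$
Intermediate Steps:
$r{\left(t \right)} = 2 + \frac{\left(t + t^{2}\right)^{2}}{4}$ ($r{\left(t \right)} = 2 + \frac{\left(t + t t\right)^{2}}{4} = 2 + \frac{\left(t + t^{2}\right)^{2}}{4}$)
$- r{\left(-12 \right)} \left(\left(0 P - 4\right) - 125\right) = - (2 + \frac{\left(-12\right)^{2} \left(1 - 12\right)^{2}}{4}) \left(\left(0 \left(-5\right) - 4\right) - 125\right) = - (2 + \frac{1}{4} \cdot 144 \left(-11\right)^{2}) \left(\left(0 - 4\right) - 125\right) = - (2 + \frac{1}{4} \cdot 144 \cdot 121) \left(-4 - 125\right) = - (2 + 4356) \left(-129\right) = \left(-1\right) 4358 \left(-129\right) = \left(-4358\right) \left(-129\right) = 562182$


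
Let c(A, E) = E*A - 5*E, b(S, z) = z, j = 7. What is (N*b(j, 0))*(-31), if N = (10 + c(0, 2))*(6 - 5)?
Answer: 0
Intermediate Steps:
c(A, E) = -5*E + A*E (c(A, E) = A*E - 5*E = -5*E + A*E)
N = 0 (N = (10 + 2*(-5 + 0))*(6 - 5) = (10 + 2*(-5))*1 = (10 - 10)*1 = 0*1 = 0)
(N*b(j, 0))*(-31) = (0*0)*(-31) = 0*(-31) = 0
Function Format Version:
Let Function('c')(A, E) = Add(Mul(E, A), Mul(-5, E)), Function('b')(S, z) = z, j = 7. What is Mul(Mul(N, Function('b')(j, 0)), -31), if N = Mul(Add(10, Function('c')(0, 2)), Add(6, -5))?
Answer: 0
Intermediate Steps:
Function('c')(A, E) = Add(Mul(-5, E), Mul(A, E)) (Function('c')(A, E) = Add(Mul(A, E), Mul(-5, E)) = Add(Mul(-5, E), Mul(A, E)))
N = 0 (N = Mul(Add(10, Mul(2, Add(-5, 0))), Add(6, -5)) = Mul(Add(10, Mul(2, -5)), 1) = Mul(Add(10, -10), 1) = Mul(0, 1) = 0)
Mul(Mul(N, Function('b')(j, 0)), -31) = Mul(Mul(0, 0), -31) = Mul(0, -31) = 0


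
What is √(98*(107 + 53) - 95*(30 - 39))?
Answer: √16535 ≈ 128.59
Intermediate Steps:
√(98*(107 + 53) - 95*(30 - 39)) = √(98*160 - 95*(-9)) = √(15680 + 855) = √16535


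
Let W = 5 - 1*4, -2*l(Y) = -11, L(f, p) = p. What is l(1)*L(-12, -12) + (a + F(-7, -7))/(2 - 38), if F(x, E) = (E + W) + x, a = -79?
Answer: -571/9 ≈ -63.444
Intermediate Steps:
l(Y) = 11/2 (l(Y) = -½*(-11) = 11/2)
W = 1 (W = 5 - 4 = 1)
F(x, E) = 1 + E + x (F(x, E) = (E + 1) + x = (1 + E) + x = 1 + E + x)
l(1)*L(-12, -12) + (a + F(-7, -7))/(2 - 38) = (11/2)*(-12) + (-79 + (1 - 7 - 7))/(2 - 38) = -66 + (-79 - 13)/(-36) = -66 - 92*(-1/36) = -66 + 23/9 = -571/9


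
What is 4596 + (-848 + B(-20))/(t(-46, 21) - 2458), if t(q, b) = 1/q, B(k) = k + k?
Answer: 519705972/113069 ≈ 4596.4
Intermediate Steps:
B(k) = 2*k
4596 + (-848 + B(-20))/(t(-46, 21) - 2458) = 4596 + (-848 + 2*(-20))/(1/(-46) - 2458) = 4596 + (-848 - 40)/(-1/46 - 2458) = 4596 - 888/(-113069/46) = 4596 - 888*(-46/113069) = 4596 + 40848/113069 = 519705972/113069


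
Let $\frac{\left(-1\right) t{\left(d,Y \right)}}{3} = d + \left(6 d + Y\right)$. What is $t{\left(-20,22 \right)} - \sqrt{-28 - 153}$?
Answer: $354 - i \sqrt{181} \approx 354.0 - 13.454 i$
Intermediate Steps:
$t{\left(d,Y \right)} = - 21 d - 3 Y$ ($t{\left(d,Y \right)} = - 3 \left(d + \left(6 d + Y\right)\right) = - 3 \left(d + \left(Y + 6 d\right)\right) = - 3 \left(Y + 7 d\right) = - 21 d - 3 Y$)
$t{\left(-20,22 \right)} - \sqrt{-28 - 153} = \left(\left(-21\right) \left(-20\right) - 66\right) - \sqrt{-28 - 153} = \left(420 - 66\right) - \sqrt{-181} = 354 - i \sqrt{181}$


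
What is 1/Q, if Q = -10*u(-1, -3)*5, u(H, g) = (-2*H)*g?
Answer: 1/300 ≈ 0.0033333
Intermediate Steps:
u(H, g) = -2*H*g
Q = 300 (Q = -(-20)*(-1)*(-3)*5 = -10*(-6)*5 = 60*5 = 300)
1/Q = 1/300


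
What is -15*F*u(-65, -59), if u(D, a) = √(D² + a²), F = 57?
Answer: -855*√7706 ≈ -75055.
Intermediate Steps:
-15*F*u(-65, -59) = -855*√((-65)² + (-59)²) = -855*√(4225 + 3481) = -855*√7706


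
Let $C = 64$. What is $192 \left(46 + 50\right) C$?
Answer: $1179648$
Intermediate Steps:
$192 \left(46 + 50\right) C = 192 \left(46 + 50\right) 64 = 192 \cdot 96 \cdot 64 = 18432 \cdot 64 = 1179648$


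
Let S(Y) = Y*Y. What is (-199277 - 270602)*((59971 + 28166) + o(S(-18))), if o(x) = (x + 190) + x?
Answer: -41807484025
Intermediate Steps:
S(Y) = Y²
o(x) = 190 + 2*x (o(x) = (190 + x) + x = 190 + 2*x)
(-199277 - 270602)*((59971 + 28166) + o(S(-18))) = (-199277 - 270602)*((59971 + 28166) + (190 + 2*(-18)²)) = -469879*(88137 + (190 + 2*324)) = -469879*(88137 + (190 + 648)) = -469879*(88137 + 838) = -469879*88975 = -41807484025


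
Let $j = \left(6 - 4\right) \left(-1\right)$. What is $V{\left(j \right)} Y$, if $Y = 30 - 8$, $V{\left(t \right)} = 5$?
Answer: $110$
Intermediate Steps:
$j = -2$ ($j = 2 \left(-1\right) = -2$)
$Y = 22$
$V{\left(j \right)} Y = 5 \cdot 22 = 110$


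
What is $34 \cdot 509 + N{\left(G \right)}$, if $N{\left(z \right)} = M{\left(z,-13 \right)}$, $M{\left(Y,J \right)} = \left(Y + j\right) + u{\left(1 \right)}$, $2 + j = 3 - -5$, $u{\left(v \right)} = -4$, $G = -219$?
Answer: $17089$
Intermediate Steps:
$j = 6$ ($j = -2 + \left(3 - -5\right) = -2 + \left(3 + 5\right) = -2 + 8 = 6$)
$M{\left(Y,J \right)} = 2 + Y$ ($M{\left(Y,J \right)} = \left(Y + 6\right) - 4 = \left(6 + Y\right) - 4 = 2 + Y$)
$N{\left(z \right)} = 2 + z$
$34 \cdot 509 + N{\left(G \right)} = 34 \cdot 509 + \left(2 - 219\right) = 17306 - 217 = 17089$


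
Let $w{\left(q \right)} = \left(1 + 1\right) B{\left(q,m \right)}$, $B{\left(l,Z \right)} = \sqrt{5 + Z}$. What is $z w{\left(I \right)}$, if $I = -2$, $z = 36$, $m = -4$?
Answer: $72$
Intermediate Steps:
$w{\left(q \right)} = 2$ ($w{\left(q \right)} = \left(1 + 1\right) \sqrt{5 - 4} = 2 \sqrt{1} = 2 \cdot 1 = 2$)
$z w{\left(I \right)} = 36 \cdot 2 = 72$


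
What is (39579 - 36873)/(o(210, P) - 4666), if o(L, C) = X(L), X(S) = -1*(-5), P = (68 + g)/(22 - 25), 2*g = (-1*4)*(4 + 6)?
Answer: -2706/4661 ≈ -0.58056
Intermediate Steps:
g = -20 (g = ((-1*4)*(4 + 6))/2 = (-4*10)/2 = (½)*(-40) = -20)
P = -16 (P = (68 - 20)/(22 - 25) = 48/(-3) = 48*(-⅓) = -16)
X(S) = 5
o(L, C) = 5
(39579 - 36873)/(o(210, P) - 4666) = (39579 - 36873)/(5 - 4666) = 2706/(-4661) = 2706*(-1/4661) = -2706/4661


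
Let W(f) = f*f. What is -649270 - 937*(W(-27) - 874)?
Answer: -513405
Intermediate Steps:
W(f) = f**2
-649270 - 937*(W(-27) - 874) = -649270 - 937*((-27)**2 - 874) = -649270 - 937*(729 - 874) = -649270 - 937*(-145) = -649270 + 135865 = -513405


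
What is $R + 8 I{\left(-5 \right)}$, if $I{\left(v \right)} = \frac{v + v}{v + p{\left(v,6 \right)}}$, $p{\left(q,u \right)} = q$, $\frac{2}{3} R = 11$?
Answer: $\frac{49}{2} \approx 24.5$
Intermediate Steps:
$R = \frac{33}{2}$ ($R = \frac{3}{2} \cdot 11 = \frac{33}{2} \approx 16.5$)
$I{\left(v \right)} = 1$ ($I{\left(v \right)} = \frac{v + v}{v + v} = \frac{2 v}{2 v} = 2 v \frac{1}{2 v} = 1$)
$R + 8 I{\left(-5 \right)} = \frac{33}{2} + 8 \cdot 1 = \frac{33}{2} + 8 = \frac{49}{2}$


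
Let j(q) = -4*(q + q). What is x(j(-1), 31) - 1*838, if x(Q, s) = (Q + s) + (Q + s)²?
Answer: 722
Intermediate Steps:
j(q) = -8*q
x(Q, s) = Q + s + (Q + s)²
x(j(-1), 31) - 1*838 = (-8*(-1) + 31 + (-8*(-1) + 31)²) - 1*838 = (8 + 31 + (8 + 31)²) - 838 = (8 + 31 + 39²) - 838 = (8 + 31 + 1521) - 838 = 1560 - 838 = 722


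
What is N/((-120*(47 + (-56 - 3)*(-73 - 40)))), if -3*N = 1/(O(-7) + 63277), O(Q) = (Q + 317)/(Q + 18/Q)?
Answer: 67/10241938708560 ≈ 6.5417e-12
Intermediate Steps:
O(Q) = (317 + Q)/(Q + 18/Q)
N = -67/12712167 (N = -1/(3*(-7*(317 - 7)/(18 + (-7)²) + 63277)) = -1/(3*(-7*310/(18 + 49) + 63277)) = -1/(3*(-7*310/67 + 63277)) = -1/(3*(-7*1/67*310 + 63277)) = -1/(3*(-2170/67 + 63277)) = -1/(3*4237389/67) = -⅓*67/4237389 = -67/12712167 ≈ -5.2705e-6)
N/((-120*(47 + (-56 - 3)*(-73 - 40)))) = -67*(-1/(120*(47 + (-56 - 3)*(-73 - 40))))/12712167 = -67*(-1/(120*(47 - 59*(-113))))/12712167 = -67*(-1/(120*(47 + 6667)))/12712167 = -67/(12712167*((-120*6714))) = -67/12712167/(-805680) = -67/12712167*(-1/805680) = 67/10241938708560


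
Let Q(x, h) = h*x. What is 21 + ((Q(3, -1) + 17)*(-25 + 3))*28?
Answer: -8603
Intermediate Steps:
21 + ((Q(3, -1) + 17)*(-25 + 3))*28 = 21 + ((-1*3 + 17)*(-25 + 3))*28 = 21 + ((-3 + 17)*(-22))*28 = 21 + (14*(-22))*28 = 21 - 308*28 = 21 - 8624 = -8603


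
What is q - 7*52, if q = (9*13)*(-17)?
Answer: -2353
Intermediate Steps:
q = -1989 (q = 117*(-17) = -1989)
q - 7*52 = -1989 - 7*52 = -1989 - 364 = -2353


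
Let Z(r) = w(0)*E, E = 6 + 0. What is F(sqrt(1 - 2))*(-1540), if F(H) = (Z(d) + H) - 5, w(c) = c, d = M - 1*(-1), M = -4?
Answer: 7700 - 1540*I ≈ 7700.0 - 1540.0*I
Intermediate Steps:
d = -3 (d = -4 - 1*(-1) = -4 + 1 = -3)
E = 6
Z(r) = 0 (Z(r) = 0*6 = 0)
F(H) = -5 + H (F(H) = (0 + H) - 5 = H - 5 = -5 + H)
F(sqrt(1 - 2))*(-1540) = (-5 + sqrt(1 - 2))*(-1540) = (-5 + sqrt(-1))*(-1540) = (-5 + I)*(-1540) = 7700 - 1540*I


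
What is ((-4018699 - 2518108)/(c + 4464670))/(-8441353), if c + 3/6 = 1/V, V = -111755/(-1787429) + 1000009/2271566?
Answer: 122982579889881522/709054320491483647468793 ≈ 1.7345e-7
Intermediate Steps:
V = 9406930623/18710889142 (V = -111755*(-1/1787429) + 1000009*(1/2271566) = 515/8237 + 1000009/2271566 = 9406930623/18710889142 ≈ 0.50275)
c = 28014847661/18813861246 (c = -1/2 + 1/(9406930623/18710889142) = -1/2 + 18710889142/9406930623 = 28014847661/18813861246 ≈ 1.4891)
((-4018699 - 2518108)/(c + 4464670))/(-8441353) = ((-4018699 - 2518108)/(28014847661/18813861246 + 4464670))/(-8441353) = -6536807/83997709904026481/18813861246*(-1/8441353) = -6536807*18813861246/83997709904026481*(-1/8441353) = -122982579889881522/83997709904026481*(-1/8441353) = 122982579889881522/709054320491483647468793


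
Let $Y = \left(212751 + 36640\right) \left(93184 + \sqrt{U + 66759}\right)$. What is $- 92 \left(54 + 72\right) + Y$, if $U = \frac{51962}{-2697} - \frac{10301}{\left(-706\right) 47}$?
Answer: $23239239352 + \frac{249391 \sqrt{534507124726103362746}}{89491854} \approx 2.3304 \cdot 10^{10}$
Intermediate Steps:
$U = - \frac{1696421287}{89491854}$ ($U = 51962 \left(- \frac{1}{2697}\right) - \frac{10301}{-33182} = - \frac{51962}{2697} - - \frac{10301}{33182} = - \frac{51962}{2697} + \frac{10301}{33182} = - \frac{1696421287}{89491854} \approx -18.956$)
$Y = 23239250944 + \frac{249391 \sqrt{534507124726103362746}}{89491854}$ ($Y = \left(212751 + 36640\right) \left(93184 + \sqrt{- \frac{1696421287}{89491854} + 66759}\right) = 249391 \left(93184 + \sqrt{\frac{5972690259899}{89491854}}\right) = 249391 \left(93184 + \frac{\sqrt{534507124726103362746}}{89491854}\right) = 23239250944 + \frac{249391 \sqrt{534507124726103362746}}{89491854} \approx 2.3304 \cdot 10^{10}$)
$- 92 \left(54 + 72\right) + Y = - 92 \left(54 + 72\right) + \left(23239250944 + \frac{249391 \sqrt{534507124726103362746}}{89491854}\right) = \left(-92\right) 126 + \left(23239250944 + \frac{249391 \sqrt{534507124726103362746}}{89491854}\right) = -11592 + \left(23239250944 + \frac{249391 \sqrt{534507124726103362746}}{89491854}\right) = 23239239352 + \frac{249391 \sqrt{534507124726103362746}}{89491854}$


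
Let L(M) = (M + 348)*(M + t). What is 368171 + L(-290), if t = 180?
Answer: 361791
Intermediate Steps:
L(M) = (180 + M)*(348 + M) (L(M) = (M + 348)*(M + 180) = (348 + M)*(180 + M) = (180 + M)*(348 + M))
368171 + L(-290) = 368171 + (62640 + (-290)² + 528*(-290)) = 368171 + (62640 + 84100 - 153120) = 368171 - 6380 = 361791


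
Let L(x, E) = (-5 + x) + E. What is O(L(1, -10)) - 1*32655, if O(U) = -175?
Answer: -32830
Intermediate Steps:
L(x, E) = -5 + E + x
O(L(1, -10)) - 1*32655 = -175 - 1*32655 = -175 - 32655 = -32830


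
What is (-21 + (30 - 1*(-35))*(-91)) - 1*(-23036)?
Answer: 17100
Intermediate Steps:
(-21 + (30 - 1*(-35))*(-91)) - 1*(-23036) = (-21 + (30 + 35)*(-91)) + 23036 = (-21 + 65*(-91)) + 23036 = (-21 - 5915) + 23036 = -5936 + 23036 = 17100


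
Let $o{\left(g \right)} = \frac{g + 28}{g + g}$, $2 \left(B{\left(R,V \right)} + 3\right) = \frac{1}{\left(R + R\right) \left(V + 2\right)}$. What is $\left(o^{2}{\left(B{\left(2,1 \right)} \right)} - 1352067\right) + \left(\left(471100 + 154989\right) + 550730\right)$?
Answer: $- \frac{3533339471}{20164} \approx -1.7523 \cdot 10^{5}$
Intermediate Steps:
$B{\left(R,V \right)} = -3 + \frac{1}{4 R \left(2 + V\right)}$ ($B{\left(R,V \right)} = -3 + \frac{1}{2 \left(R + R\right) \left(V + 2\right)} = -3 + \frac{1}{2 \cdot 2 R \left(2 + V\right)} = -3 + \frac{\frac{1}{2} \frac{1}{R} \frac{1}{2 + V}}{2} = -3 + \frac{1}{4 R \left(2 + V\right)}$)
$o{\left(g \right)} = \frac{28 + g}{2 g}$
$\left(o^{2}{\left(B{\left(2,1 \right)} \right)} - 1352067\right) + \left(\left(471100 + 154989\right) + 550730\right) = \left(\left(\frac{28 + \frac{1 - 48 - 24 \cdot 1}{4 \cdot 2 \left(2 + 1\right)}}{2 \frac{1 - 48 - 24 \cdot 1}{4 \cdot 2 \left(2 + 1\right)}}\right)^{2} - 1352067\right) + \left(\left(471100 + 154989\right) + 550730\right) = \left(\left(\frac{28 + \frac{1}{4} \cdot \frac{1}{2} \cdot \frac{1}{3} \left(1 - 48 - 24\right)}{2 \cdot \frac{1}{4} \cdot \frac{1}{2} \cdot \frac{1}{3} \left(1 - 48 - 24\right)}\right)^{2} - 1352067\right) + \left(626089 + 550730\right) = \left(\left(\frac{28 + \frac{1}{4} \cdot \frac{1}{2} \cdot \frac{1}{3} \left(-71\right)}{2 \cdot \frac{1}{4} \cdot \frac{1}{2} \cdot \frac{1}{3} \left(-71\right)}\right)^{2} - 1352067\right) + 1176819 = \left(\left(\frac{28 - \frac{71}{24}}{2 \left(- \frac{71}{24}\right)}\right)^{2} - 1352067\right) + 1176819 = \left(\left(\frac{1}{2} \left(- \frac{24}{71}\right) \frac{601}{24}\right)^{2} - 1352067\right) + 1176819 = \left(\left(- \frac{601}{142}\right)^{2} - 1352067\right) + 1176819 = \left(\frac{361201}{20164} - 1352067\right) + 1176819 = - \frac{27262717787}{20164} + 1176819 = - \frac{3533339471}{20164}$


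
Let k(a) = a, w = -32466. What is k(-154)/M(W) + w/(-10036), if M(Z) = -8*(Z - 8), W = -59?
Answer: 1982029/672412 ≈ 2.9476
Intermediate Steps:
M(Z) = 64 - 8*Z (M(Z) = -8*(-8 + Z) = 64 - 8*Z)
k(-154)/M(W) + w/(-10036) = -154/(64 - 8*(-59)) - 32466/(-10036) = -154/(64 + 472) - 32466*(-1/10036) = -154/536 + 16233/5018 = -154*1/536 + 16233/5018 = -77/268 + 16233/5018 = 1982029/672412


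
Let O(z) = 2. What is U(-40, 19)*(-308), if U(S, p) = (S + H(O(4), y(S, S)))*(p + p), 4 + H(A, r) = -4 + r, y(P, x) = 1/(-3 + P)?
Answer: 24168760/43 ≈ 5.6206e+5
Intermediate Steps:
H(A, r) = -8 + r (H(A, r) = -4 + (-4 + r) = -8 + r)
U(S, p) = 2*p*(-8 + S + 1/(-3 + S)) (U(S, p) = (S + (-8 + 1/(-3 + S)))*(p + p) = (-8 + S + 1/(-3 + S))*(2*p) = 2*p*(-8 + S + 1/(-3 + S)))
U(-40, 19)*(-308) = (2*19*(1 + (-8 - 40)*(-3 - 40))/(-3 - 40))*(-308) = (2*19*(1 - 48*(-43))/(-43))*(-308) = (2*19*(-1/43)*(1 + 2064))*(-308) = (2*19*(-1/43)*2065)*(-308) = -78470/43*(-308) = 24168760/43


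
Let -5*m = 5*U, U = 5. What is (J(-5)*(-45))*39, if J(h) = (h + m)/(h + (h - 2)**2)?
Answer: 8775/22 ≈ 398.86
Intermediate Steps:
m = -5 ≈ -5.0000
J(h) = (-5 + h)/(h + (-2 + h)**2) (J(h) = (h - 5)/(h + (h - 2)**2) = (-5 + h)/(h + (-2 + h)**2))
(J(-5)*(-45))*39 = (((-5 - 5)/(-5 + (-2 - 5)**2))*(-45))*39 = ((-10/(-5 + (-7)**2))*(-45))*39 = ((-10/(-5 + 49))*(-45))*39 = ((-10/44)*(-45))*39 = (((1/44)*(-10))*(-45))*39 = -5/22*(-45)*39 = (225/22)*39 = 8775/22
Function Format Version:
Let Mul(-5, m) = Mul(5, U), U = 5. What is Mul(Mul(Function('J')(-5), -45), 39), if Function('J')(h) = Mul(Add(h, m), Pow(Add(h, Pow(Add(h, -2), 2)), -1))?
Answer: Rational(8775, 22) ≈ 398.86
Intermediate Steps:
m = -5 (m = Mul(Rational(-1, 5), Mul(5, 5)) = Mul(Rational(-1, 5), 25) = -5)
Function('J')(h) = Mul(Pow(Add(h, Pow(Add(-2, h), 2)), -1), Add(-5, h)) (Function('J')(h) = Mul(Add(h, -5), Pow(Add(h, Pow(Add(h, -2), 2)), -1)) = Mul(Add(-5, h), Pow(Add(h, Pow(Add(-2, h), 2)), -1)) = Mul(Pow(Add(h, Pow(Add(-2, h), 2)), -1), Add(-5, h)))
Mul(Mul(Function('J')(-5), -45), 39) = Mul(Mul(Mul(Pow(Add(-5, Pow(Add(-2, -5), 2)), -1), Add(-5, -5)), -45), 39) = Mul(Mul(Mul(Pow(Add(-5, Pow(-7, 2)), -1), -10), -45), 39) = Mul(Mul(Mul(Pow(Add(-5, 49), -1), -10), -45), 39) = Mul(Mul(Mul(Pow(44, -1), -10), -45), 39) = Mul(Mul(Mul(Rational(1, 44), -10), -45), 39) = Mul(Mul(Rational(-5, 22), -45), 39) = Mul(Rational(225, 22), 39) = Rational(8775, 22)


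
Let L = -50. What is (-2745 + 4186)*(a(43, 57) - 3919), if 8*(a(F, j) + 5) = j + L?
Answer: -45225785/8 ≈ -5.6532e+6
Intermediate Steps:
a(F, j) = -45/4 + j/8 (a(F, j) = -5 + (j - 50)/8 = -5 + (-50 + j)/8 = -5 + (-25/4 + j/8) = -45/4 + j/8)
(-2745 + 4186)*(a(43, 57) - 3919) = (-2745 + 4186)*((-45/4 + (⅛)*57) - 3919) = 1441*((-45/4 + 57/8) - 3919) = 1441*(-33/8 - 3919) = 1441*(-31385/8) = -45225785/8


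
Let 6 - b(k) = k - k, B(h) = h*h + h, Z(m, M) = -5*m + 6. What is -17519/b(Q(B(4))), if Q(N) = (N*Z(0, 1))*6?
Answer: -17519/6 ≈ -2919.8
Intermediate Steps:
Z(m, M) = 6 - 5*m
B(h) = h + h² (B(h) = h² + h = h + h²)
Q(N) = 36*N (Q(N) = (N*(6 - 5*0))*6 = (N*(6 + 0))*6 = (N*6)*6 = (6*N)*6 = 36*N)
b(k) = 6 (b(k) = 6 - (k - k) = 6 - 1*0 = 6 + 0 = 6)
-17519/b(Q(B(4))) = -17519/6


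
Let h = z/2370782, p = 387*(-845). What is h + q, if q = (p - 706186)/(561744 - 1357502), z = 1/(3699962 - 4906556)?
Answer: 77777504353963325/59903224357814028 ≈ 1.2984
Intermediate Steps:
p = -327015
z = -1/1206594 (z = 1/(-1206594) = -1/1206594 ≈ -8.2878e-7)
h = -1/2860571336508 (h = -1/1206594/2370782 = -1/1206594*1/2370782 = -1/2860571336508 ≈ -3.4958e-13)
q = 54379/41882 (q = (-327015 - 706186)/(561744 - 1357502) = -1033201/(-795758) = -1033201*(-1/795758) = 54379/41882 ≈ 1.2984)
h + q = -1/2860571336508 + 54379/41882 = 77777504353963325/59903224357814028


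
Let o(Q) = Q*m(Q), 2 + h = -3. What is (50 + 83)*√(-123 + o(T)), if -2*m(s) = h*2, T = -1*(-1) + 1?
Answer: 133*I*√113 ≈ 1413.8*I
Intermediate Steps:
h = -5 (h = -2 - 3 = -5)
T = 2 (T = 1 + 1 = 2)
m(s) = 5 (m(s) = -(-5)*2/2 = -½*(-10) = 5)
o(Q) = 5*Q (o(Q) = Q*5 = 5*Q)
(50 + 83)*√(-123 + o(T)) = (50 + 83)*√(-123 + 5*2) = 133*√(-123 + 10) = 133*√(-113) = 133*(I*√113) = 133*I*√113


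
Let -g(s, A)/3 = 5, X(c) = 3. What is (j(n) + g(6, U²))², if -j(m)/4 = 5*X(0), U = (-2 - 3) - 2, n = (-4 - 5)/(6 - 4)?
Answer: 5625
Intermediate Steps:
n = -9/2 ≈ -4.5000
U = -7 (U = -5 - 2 = -7)
g(s, A) = -15 (g(s, A) = -3*5 = -15)
j(m) = -60 (j(m) = -20*3 = -4*15 = -60)
(j(n) + g(6, U²))² = (-60 - 15)² = (-75)² = 5625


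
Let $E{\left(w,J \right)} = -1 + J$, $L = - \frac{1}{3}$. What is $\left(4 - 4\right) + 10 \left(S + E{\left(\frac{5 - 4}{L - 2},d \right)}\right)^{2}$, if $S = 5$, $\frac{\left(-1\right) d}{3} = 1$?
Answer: $10$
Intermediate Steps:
$L = - \frac{1}{3}$ ($L = \left(-1\right) \frac{1}{3} = - \frac{1}{3} \approx -0.33333$)
$d = -3$ ($d = \left(-3\right) 1 = -3$)
$\left(4 - 4\right) + 10 \left(S + E{\left(\frac{5 - 4}{L - 2},d \right)}\right)^{2} = \left(4 - 4\right) + 10 \left(5 - 4\right)^{2} = 0 + 10 \left(5 - 4\right)^{2} = 0 + 10 \cdot 1^{2} = 0 + 10 \cdot 1 = 0 + 10 = 10$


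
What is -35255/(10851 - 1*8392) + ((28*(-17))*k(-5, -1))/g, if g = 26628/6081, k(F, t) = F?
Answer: 412497570/779503 ≈ 529.18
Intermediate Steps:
g = 8876/2027 (g = 26628*(1/6081) = 8876/2027 ≈ 4.3789)
-35255/(10851 - 1*8392) + ((28*(-17))*k(-5, -1))/g = -35255/(10851 - 1*8392) + ((28*(-17))*(-5))/(8876/2027) = -35255/(10851 - 8392) - 476*(-5)*(2027/8876) = -35255/2459 + 2380*(2027/8876) = -35255*1/2459 + 172295/317 = -35255/2459 + 172295/317 = 412497570/779503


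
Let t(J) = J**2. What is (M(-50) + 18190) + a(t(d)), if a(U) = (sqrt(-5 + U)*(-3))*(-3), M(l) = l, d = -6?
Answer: 18140 + 9*sqrt(31) ≈ 18190.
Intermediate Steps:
a(U) = 9*sqrt(-5 + U) (a(U) = -3*sqrt(-5 + U)*(-3) = 9*sqrt(-5 + U))
(M(-50) + 18190) + a(t(d)) = (-50 + 18190) + 9*sqrt(-5 + (-6)**2) = 18140 + 9*sqrt(-5 + 36) = 18140 + 9*sqrt(31)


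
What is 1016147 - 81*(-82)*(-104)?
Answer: 325379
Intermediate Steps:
1016147 - 81*(-82)*(-104) = 1016147 + 6642*(-104) = 1016147 - 690768 = 325379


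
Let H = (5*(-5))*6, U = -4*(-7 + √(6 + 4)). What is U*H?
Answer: -4200 + 600*√10 ≈ -2302.6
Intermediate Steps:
U = 28 - 4*√10 (U = -4*(-7 + √10) = 28 - 4*√10 ≈ 15.351)
H = -150 (H = -25*6 = -150)
U*H = (28 - 4*√10)*(-150) = -4200 + 600*√10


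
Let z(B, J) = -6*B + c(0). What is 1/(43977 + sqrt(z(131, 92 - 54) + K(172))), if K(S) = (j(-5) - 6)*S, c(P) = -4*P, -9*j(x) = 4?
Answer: 395793/17405805811 - 15*I*sqrt(682)/17405805811 ≈ 2.2739e-5 - 2.2506e-8*I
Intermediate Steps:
j(x) = -4/9 (j(x) = -1/9*4 = -4/9)
K(S) = -58*S/9 (K(S) = (-4/9 - 6)*S = -58*S/9)
z(B, J) = -6*B (z(B, J) = -6*B - 4*0 = -6*B + 0 = -6*B)
1/(43977 + sqrt(z(131, 92 - 54) + K(172))) = 1/(43977 + sqrt(-6*131 - 58/9*172)) = 1/(43977 + sqrt(-786 - 9976/9)) = 1/(43977 + sqrt(-17050/9)) = 1/(43977 + 5*I*sqrt(682)/3)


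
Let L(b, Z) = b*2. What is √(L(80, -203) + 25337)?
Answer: 3*√2833 ≈ 159.68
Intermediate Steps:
L(b, Z) = 2*b
√(L(80, -203) + 25337) = √(2*80 + 25337) = √(160 + 25337) = √25497 = 3*√2833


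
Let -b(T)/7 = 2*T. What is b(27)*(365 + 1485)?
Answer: -699300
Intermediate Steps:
b(T) = -14*T
b(27)*(365 + 1485) = (-14*27)*(365 + 1485) = -378*1850 = -699300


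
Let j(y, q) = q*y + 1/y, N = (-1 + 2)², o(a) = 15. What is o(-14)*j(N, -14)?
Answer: -195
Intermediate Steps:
N = 1 (N = 1² = 1)
j(y, q) = 1/y + q*y (j(y, q) = q*y + 1/y = 1/y + q*y)
o(-14)*j(N, -14) = 15*(1/1 - 14*1) = 15*(1 - 14) = 15*(-13) = -195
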